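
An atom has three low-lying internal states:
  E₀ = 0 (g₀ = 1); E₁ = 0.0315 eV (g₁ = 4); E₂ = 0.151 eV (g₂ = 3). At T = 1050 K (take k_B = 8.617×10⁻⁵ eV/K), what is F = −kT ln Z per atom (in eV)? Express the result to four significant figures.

-0.1338 eV

k_BT = 8.617×10⁻⁵ × 1050 K = 0.0904785 eV.
Eᵢ/kT = 0, 0.348149, 1.66890.
Z = Σ gᵢe^(−Eᵢ/kT) = 1·e^(−0) + 4·e^(−0.348149) + 3·e^(−1.66890) = 1.00000 + 2.82397 + 0.565363 = 4.38933.
F = −kT ln Z = −0.0904785 × ln(4.38933) = −0.0904785 × 1.47918 = -0.1338 eV.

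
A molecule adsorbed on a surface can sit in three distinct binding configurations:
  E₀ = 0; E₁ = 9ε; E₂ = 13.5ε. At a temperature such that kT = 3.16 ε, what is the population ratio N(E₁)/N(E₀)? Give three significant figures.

0.0580

n₁/n₀ = exp[−(E₁−E₀)/kT] = exp(−(9ε)/(3.16ε)) = exp(-2.8481) = 0.0580.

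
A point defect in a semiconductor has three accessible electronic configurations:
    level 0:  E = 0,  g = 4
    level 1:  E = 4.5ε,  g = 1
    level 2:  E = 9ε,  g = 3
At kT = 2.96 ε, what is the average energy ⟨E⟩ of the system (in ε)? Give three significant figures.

0.521 ε

Eᵢ/kT = 0, 1.5203, 3.0405.
Z = Σ gᵢe^(−Eᵢ/kT) = 4·e^(−0) + 1·e^(−1.5203) + 3·e^(−3.0405) = 4.0000 + 0.21865 + 0.14343 = 4.3621.
⟨E⟩ = Σ Eᵢ gᵢe^(−Eᵢ/kT) / Z = (0·4.0000 + 4.5·0.21865 + 9·0.14343) / 4.3621 = 0.521 ε.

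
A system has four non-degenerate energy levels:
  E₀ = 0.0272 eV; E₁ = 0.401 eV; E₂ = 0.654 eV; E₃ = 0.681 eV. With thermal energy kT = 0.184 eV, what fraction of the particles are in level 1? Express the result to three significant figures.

0.110

Eᵢ/kT = 0.14783, 2.1793, 3.5543, 3.7011.
Z = Σ e^(−Eᵢ/kT) = e^(−0.14783) + e^(−2.1793) + e^(−3.5543) + e^(−3.7011) = 0.86258 + 0.11312 + 0.028601 + 0.024696 = 1.0290.
P₁ = e^(−E₁/kT) / Z = 0.11312/1.0290 = 0.110.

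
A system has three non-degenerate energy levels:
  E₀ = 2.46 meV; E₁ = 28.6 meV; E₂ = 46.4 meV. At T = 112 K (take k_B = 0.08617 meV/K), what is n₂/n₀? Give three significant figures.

0.0105

k_BT = 0.08617 × 112 K = 9.6510 meV.
n₂/n₀ = exp[−(E₂−E₀)/kT] = exp(−(43.94 meV)/(9.6510 meV)) = exp(-4.5529) = 0.0105.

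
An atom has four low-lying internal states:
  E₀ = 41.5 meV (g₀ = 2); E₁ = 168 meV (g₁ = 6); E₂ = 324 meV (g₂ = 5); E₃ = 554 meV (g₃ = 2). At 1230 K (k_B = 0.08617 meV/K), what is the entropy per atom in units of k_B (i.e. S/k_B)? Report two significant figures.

k_BT = 0.08617 × 1230 K = 106.0 meV.
Eᵢ/kT = 0.3915, 1.585, 3.057, 5.226.
Z = Σ gᵢe^(−Eᵢ/kT) = 2·e^(−0.3915) + 6·e^(−1.585) + 5·e^(−3.057) + 2·e^(−5.226) = 1.352 + 1.230 + 0.2351 + 0.01075 = 2.828.
⟨E⟩ = Σ EᵢPᵢ = 122.0 meV.
S/k_B = ln Z + ⟨E⟩/kT = ln(2.828) + 122.0/106.0 = 1.040 + 1.151 = 2.2.

2.2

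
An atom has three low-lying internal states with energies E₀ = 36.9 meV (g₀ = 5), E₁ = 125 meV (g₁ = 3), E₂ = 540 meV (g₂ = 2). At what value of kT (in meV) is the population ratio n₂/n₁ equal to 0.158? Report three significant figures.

288 meV

n₂/n₁ = (g₂/g₁) exp[−(E₂−E₁)/kT] = 0.158.
⇒ (E₂−E₁)/kT = ln((2/3)/0.158) = ln(4.2194) = 1.4397.
kT = 415 meV / 1.4397 = 288 meV.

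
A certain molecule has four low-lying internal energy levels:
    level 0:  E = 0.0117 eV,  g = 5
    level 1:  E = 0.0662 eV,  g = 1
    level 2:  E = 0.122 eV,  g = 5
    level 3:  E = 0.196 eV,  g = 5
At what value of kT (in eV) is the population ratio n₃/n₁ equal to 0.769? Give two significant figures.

0.069 eV

n₃/n₁ = (g₃/g₁) exp[−(E₃−E₁)/kT] = 0.769.
⇒ (E₃−E₁)/kT = ln((5/1)/0.769) = ln(6.502) = 1.872.
kT = 0.1298 eV / 1.872 = 0.069 eV.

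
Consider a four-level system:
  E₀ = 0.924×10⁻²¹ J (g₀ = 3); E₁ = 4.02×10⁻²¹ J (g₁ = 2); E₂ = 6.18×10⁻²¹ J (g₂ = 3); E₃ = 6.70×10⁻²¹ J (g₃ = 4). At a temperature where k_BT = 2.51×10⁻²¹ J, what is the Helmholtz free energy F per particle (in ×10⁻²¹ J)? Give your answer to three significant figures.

Eᵢ/kT = 0.36813, 1.6016, 2.4622, 2.6693.
Z = Σ gᵢe^(−Eᵢ/kT) = 3·e^(−0.36813) + 2·e^(−1.6016) + 3·e^(−2.4622) + 4·e^(−2.6693) = 2.0761 + 0.40315 + 0.25574 + 0.27720 = 3.0122.
F = −kT ln Z = −2.51 × ln(3.0122) = −2.51 × 1.1027 = -2.77 ×10⁻²¹ J.

-2.77 ×10⁻²¹ J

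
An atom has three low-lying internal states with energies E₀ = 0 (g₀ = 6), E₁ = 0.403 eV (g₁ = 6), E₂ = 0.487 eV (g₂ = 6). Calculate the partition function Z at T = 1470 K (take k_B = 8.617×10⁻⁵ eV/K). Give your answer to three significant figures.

Z = 6.38

k_BT = 8.617×10⁻⁵ × 1470 K = 0.12667 eV.
Eᵢ/kT = 0, 3.1815, 3.8446.
Z = Σ gᵢe^(−Eᵢ/kT) = 6·e^(−0) + 6·e^(−3.1815) + 6·e^(−3.8446) = 6.0000 + 0.24914 + 0.12837 = 6.3775.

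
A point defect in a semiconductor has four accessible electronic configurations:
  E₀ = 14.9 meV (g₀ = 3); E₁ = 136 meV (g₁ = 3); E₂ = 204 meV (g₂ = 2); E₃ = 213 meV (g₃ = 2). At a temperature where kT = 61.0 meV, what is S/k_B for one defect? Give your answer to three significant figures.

1.65

Eᵢ/kT = 0.24426, 2.2295, 3.3443, 3.4918.
Z = Σ gᵢe^(−Eᵢ/kT) = 3·e^(−0.24426) + 3·e^(−2.2295) + 2·e^(−3.3443) + 2·e^(−3.4918) = 2.3499 + 0.32275 + 0.070570 + 0.060892 = 2.8041.
⟨E⟩ = Σ EᵢPᵢ = 37.899 meV.
S/k_B = ln Z + ⟨E⟩/kT = ln(2.8041) + 37.899/61.0 = 1.0311 + 0.62130 = 1.65.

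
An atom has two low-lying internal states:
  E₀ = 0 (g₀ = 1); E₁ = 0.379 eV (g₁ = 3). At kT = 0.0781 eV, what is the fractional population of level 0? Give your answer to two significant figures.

0.98

Eᵢ/kT = 0, 4.853.
Z = Σ gᵢe^(−Eᵢ/kT) = 1·e^(−0) + 3·e^(−4.853) = 1.000 + 0.02341 = 1.023.
P₀ = g₀ e^(−E₀/kT) / Z = 1.000/1.023 = 0.98.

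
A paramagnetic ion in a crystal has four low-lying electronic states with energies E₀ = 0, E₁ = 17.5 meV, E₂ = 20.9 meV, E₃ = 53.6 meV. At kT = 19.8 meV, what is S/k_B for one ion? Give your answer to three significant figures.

1.10

Eᵢ/kT = 0, 0.88384, 1.0556, 2.7071.
Z = Σ e^(−Eᵢ/kT) = e^(−0) + e^(−0.88384) + e^(−1.0556) + e^(−2.7071) = 1.0000 + 0.41319 + 0.34798 + 0.066730 = 1.8279.
⟨E⟩ = Σ EᵢPᵢ = 9.8913 meV.
S/k_B = ln Z + ⟨E⟩/kT = ln(1.8279) + 9.8913/19.8 = 0.60317 + 0.49956 = 1.10.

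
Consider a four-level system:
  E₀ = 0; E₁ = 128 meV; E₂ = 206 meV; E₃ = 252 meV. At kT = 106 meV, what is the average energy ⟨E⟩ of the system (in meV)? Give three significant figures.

59.4 meV

Eᵢ/kT = 0, 1.2075, 1.9434, 2.3774.
Z = Σ e^(−Eᵢ/kT) = e^(−0) + e^(−1.2075) + e^(−1.9434) + e^(−2.3774) = 1.0000 + 0.29894 + 0.14322 + 0.092792 = 1.5350.
⟨E⟩ = Σ Eᵢ e^(−Eᵢ/kT) / Z = (0·1.0000 + 128·0.29894 + 206·0.14322 + 252·0.092792) / 1.5350 = 59.4 meV.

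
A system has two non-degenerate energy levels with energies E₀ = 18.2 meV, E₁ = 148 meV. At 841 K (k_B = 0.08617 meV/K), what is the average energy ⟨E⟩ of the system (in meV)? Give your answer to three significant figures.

36.8 meV

k_BT = 0.08617 × 841 K = 72.469 meV.
Eᵢ/kT = 0.25114, 2.0423.
Z = Σ e^(−Eᵢ/kT) = e^(−0.25114) + e^(−2.0423) = 0.77791 + 0.12973 = 0.90764.
⟨E⟩ = Σ Eᵢ e^(−Eᵢ/kT) / Z = (18.2·0.77791 + 148·0.12973) / 0.90764 = 36.8 meV.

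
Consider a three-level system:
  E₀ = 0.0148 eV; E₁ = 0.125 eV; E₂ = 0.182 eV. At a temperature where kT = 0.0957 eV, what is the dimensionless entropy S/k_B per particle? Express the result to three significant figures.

0.848

Eᵢ/kT = 0.15465, 1.3062, 1.9018.
Z = Σ e^(−Eᵢ/kT) = e^(−0.15465) + e^(−1.3062) + e^(−1.9018) = 0.85671 + 0.27085 + 0.14930 = 1.2769.
⟨E⟩ = Σ EᵢPᵢ = 0.057724 eV.
S/k_B = ln Z + ⟨E⟩/kT = ln(1.2769) + 0.057724/0.0957 = 0.24444 + 0.60318 = 0.848.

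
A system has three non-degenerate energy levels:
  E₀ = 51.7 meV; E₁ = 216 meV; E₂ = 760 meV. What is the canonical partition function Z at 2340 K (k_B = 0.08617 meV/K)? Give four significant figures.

Z = 1.139

k_BT = 0.08617 × 2340 K = 201.638 meV.
Eᵢ/kT = 0.256400, 1.07123, 3.76913.
Z = Σ e^(−Eᵢ/kT) = e^(−0.256400) + e^(−1.07123) + e^(−3.76913) = 0.773832 + 0.342587 + 0.0230721 = 1.13949.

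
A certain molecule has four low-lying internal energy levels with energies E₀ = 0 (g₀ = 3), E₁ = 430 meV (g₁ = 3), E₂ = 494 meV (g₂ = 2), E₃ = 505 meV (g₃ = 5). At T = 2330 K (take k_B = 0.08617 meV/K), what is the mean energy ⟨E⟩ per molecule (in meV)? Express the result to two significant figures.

110 meV

k_BT = 0.08617 × 2330 K = 200.8 meV.
Eᵢ/kT = 0, 2.141, 2.460, 2.515.
Z = Σ gᵢe^(−Eᵢ/kT) = 3·e^(−0) + 3·e^(−2.141) + 2·e^(−2.460) + 5·e^(−2.515) = 3.000 + 0.3526 + 0.1709 + 0.4043 = 3.928.
⟨E⟩ = Σ Eᵢ gᵢe^(−Eᵢ/kT) / Z = (0·3.000 + 430·0.3526 + 494·0.1709 + 505·0.4043) / 3.928 = 110 meV.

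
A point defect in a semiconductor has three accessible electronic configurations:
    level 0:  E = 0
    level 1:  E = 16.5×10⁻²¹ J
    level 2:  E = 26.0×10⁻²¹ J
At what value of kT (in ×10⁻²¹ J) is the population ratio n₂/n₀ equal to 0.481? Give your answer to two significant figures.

36 ×10⁻²¹ J

n₂/n₀ = exp[−(E₂−E₀)/kT] = 0.481.
⇒ (E₂−E₀)/kT = ln(1/0.481) = ln(2.079) = 0.7319.
kT = 26.0 ×10⁻²¹ J / 0.7319 = 36 ×10⁻²¹ J.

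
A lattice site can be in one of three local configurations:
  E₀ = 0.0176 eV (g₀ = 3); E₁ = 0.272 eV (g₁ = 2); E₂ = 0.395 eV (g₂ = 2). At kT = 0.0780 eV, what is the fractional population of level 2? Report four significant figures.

Eᵢ/kT = 0.225641, 3.48718, 5.06410.
Z = Σ gᵢe^(−Eᵢ/kT) = 3·e^(−0.225641) + 2·e^(−3.48718) + 2·e^(−5.06410) = 2.39401 + 0.0611740 + 0.0126392 = 2.46782.
P₂ = g₂ e^(−E₂/kT) / Z = 0.0126392/2.46782 = 0.005122.

0.005122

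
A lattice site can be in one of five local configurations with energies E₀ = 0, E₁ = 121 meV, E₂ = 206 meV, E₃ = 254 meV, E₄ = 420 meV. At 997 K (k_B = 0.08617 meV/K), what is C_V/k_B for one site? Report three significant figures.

k_BT = 0.08617 × 997 K = 85.911 meV.
Eᵢ/kT = 0, 1.4084, 2.3978, 2.9565, 4.8888.
Z = Σ e^(−Eᵢ/kT) = e^(−0) + e^(−1.4084) + e^(−2.3978) + e^(−2.9565) + e^(−4.8888) = 1.0000 + 0.24453 + 0.090918 + 0.052001 + 0.0075305 = 1.3950.
⟨E⟩ = 46.372 meV, ⟨E²⟩ = 8689.3 meV².
C_V/k_B = (⟨E²⟩ − ⟨E⟩²)/(kT)² = (8689.3 − 2150.4)/7380.7 = 0.886.

0.886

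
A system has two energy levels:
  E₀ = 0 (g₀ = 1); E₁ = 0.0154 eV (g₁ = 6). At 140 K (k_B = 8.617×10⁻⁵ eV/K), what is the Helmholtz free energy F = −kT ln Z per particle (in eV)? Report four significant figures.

-0.01187 eV

k_BT = 8.617×10⁻⁵ × 140 K = 0.0120638 eV.
Eᵢ/kT = 0, 1.27655.
Z = Σ gᵢe^(−Eᵢ/kT) = 1·e^(−0) + 6·e^(−1.27655) = 1.00000 + 1.67399 = 2.67399.
F = −kT ln Z = −0.0120638 × ln(2.67399) = −0.0120638 × 0.983572 = -0.01187 eV.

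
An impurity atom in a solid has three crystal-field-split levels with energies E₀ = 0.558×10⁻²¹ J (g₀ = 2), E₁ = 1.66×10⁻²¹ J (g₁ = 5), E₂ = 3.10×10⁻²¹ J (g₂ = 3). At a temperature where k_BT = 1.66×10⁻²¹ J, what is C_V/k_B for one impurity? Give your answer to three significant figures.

0.241

Eᵢ/kT = 0.33614, 1.0000, 1.8675.
Z = Σ gᵢe^(−Eᵢ/kT) = 2·e^(−0.33614) + 5·e^(−1.0000) + 3·e^(−1.8675) = 1.4290 + 1.8394 + 0.46353 = 3.7319.
⟨E⟩ = 1.4169, ⟨E²⟩ = 2.6711.
C_V/k_B = (⟨E²⟩ − ⟨E⟩²)/(kT)² = (2.6711 − 2.0076)/2.7556 = 0.241.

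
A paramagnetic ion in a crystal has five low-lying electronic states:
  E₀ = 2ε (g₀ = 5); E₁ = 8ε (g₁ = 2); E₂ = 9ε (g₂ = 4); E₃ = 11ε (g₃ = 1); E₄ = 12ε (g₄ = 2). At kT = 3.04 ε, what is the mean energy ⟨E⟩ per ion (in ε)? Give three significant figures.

2.98 ε

Eᵢ/kT = 0.65789, 2.6316, 2.9605, 3.6184, 3.9474.
Z = Σ gᵢe^(−Eᵢ/kT) = 5·e^(−0.65789) + 2·e^(−2.6316) + 4·e^(−2.9605) + 1·e^(−3.6184) + 2·e^(−3.9474) = 2.5897 + 0.14393 + 0.20717 + 0.026826 + 0.038610 = 3.0062.
⟨E⟩ = Σ Eᵢ gᵢe^(−Eᵢ/kT) / Z = (2·2.5897 + 8·0.14393 + 9·0.20717 + 11·0.026826 + 12·0.038610) / 3.0062 = 2.98 ε.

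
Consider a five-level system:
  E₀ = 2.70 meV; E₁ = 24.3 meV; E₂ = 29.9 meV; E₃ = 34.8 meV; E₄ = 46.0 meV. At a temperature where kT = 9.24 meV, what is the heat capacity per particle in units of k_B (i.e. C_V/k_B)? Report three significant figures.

Eᵢ/kT = 0.29221, 2.6299, 3.2359, 3.7662, 4.9784.
Z = Σ e^(−Eᵢ/kT) = e^(−0.29221) + e^(−2.6299) + e^(−3.2359) + e^(−3.7662) + e^(−4.9784) = 0.74661 + 0.072086 + 0.039325 + 0.023140 + 0.0068851 = 0.88805.
⟨E⟩ = 6.8300 meV, ⟨E²⟩ = 141.61 meV².
C_V/k_B = (⟨E²⟩ − ⟨E⟩²)/(kT)² = (141.61 − 46.649)/85.378 = 1.11.

1.11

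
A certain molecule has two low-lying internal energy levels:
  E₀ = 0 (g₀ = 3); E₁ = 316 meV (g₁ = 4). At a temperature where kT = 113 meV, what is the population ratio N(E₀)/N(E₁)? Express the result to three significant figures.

n₀/n₁ = (g₀/g₁) exp[−(E₀−E₁)/kT] = (3/4) × exp(−(-316 meV)/(113 meV)) = (3/4) × exp(2.7965) = 12.3.

12.3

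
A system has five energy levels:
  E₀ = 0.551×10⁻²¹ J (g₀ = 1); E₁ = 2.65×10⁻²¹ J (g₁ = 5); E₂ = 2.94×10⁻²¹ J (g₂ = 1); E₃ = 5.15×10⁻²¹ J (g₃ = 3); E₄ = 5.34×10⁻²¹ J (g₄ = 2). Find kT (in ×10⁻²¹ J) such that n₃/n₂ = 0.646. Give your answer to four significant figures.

n₃/n₂ = (g₃/g₂) exp[−(E₃−E₂)/kT] = 0.646.
⇒ (E₃−E₂)/kT = ln((3/1)/0.646) = ln(4.64396) = 1.53557.
kT = 2.21 ×10⁻²¹ J / 1.53557 = 1.439 ×10⁻²¹ J.

1.439 ×10⁻²¹ J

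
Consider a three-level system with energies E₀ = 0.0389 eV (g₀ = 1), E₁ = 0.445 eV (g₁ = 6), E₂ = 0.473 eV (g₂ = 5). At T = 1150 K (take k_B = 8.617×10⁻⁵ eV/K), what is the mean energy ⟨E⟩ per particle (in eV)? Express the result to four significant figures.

k_BT = 8.617×10⁻⁵ × 1150 K = 0.0990955 eV.
Eᵢ/kT = 0.392551, 4.49062, 4.77317.
Z = Σ gᵢe^(−Eᵢ/kT) = 1·e^(−0.392551) + 6·e^(−4.49062) + 5·e^(−4.77317) = 0.675332 + 0.0672821 + 0.0422677 = 0.784882.
⟨E⟩ = Σ Eᵢ gᵢe^(−Eᵢ/kT) / Z = (0.0389·0.675332 + 0.445·0.0672821 + 0.473·0.0422677) / 0.784882 = 0.09709 eV.

0.09709 eV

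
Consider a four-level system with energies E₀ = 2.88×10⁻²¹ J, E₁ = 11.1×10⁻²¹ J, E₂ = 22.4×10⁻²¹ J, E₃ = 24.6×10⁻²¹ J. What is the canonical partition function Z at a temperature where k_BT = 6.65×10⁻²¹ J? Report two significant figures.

Eᵢ/kT = 0.4331, 1.669, 3.368, 3.699.
Z = Σ e^(−Eᵢ/kT) = e^(−0.4331) + e^(−1.669) + e^(−3.368) + e^(−3.699) = 0.6485 + 0.1884 + 0.03446 + 0.02475 = 0.8961.

Z = 0.90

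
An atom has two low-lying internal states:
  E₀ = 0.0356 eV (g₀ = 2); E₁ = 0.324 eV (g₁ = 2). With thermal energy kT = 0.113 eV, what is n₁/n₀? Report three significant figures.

n₁/n₀ = (g₁/g₀) exp[−(E₁−E₀)/kT] = (2/2) × exp(−(0.2884 eV)/(0.113 eV)) = (2/2) × exp(-2.5522) = 0.0779.

0.0779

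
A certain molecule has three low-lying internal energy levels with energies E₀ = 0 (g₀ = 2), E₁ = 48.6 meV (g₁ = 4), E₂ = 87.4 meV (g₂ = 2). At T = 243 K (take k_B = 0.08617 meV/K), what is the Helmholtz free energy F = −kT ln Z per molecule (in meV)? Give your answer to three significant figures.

-18.5 meV

k_BT = 0.08617 × 243 K = 20.939 meV.
Eᵢ/kT = 0, 2.3210, 4.1740.
Z = Σ gᵢe^(−Eᵢ/kT) = 2·e^(−0) + 4·e^(−2.3210) + 2·e^(−4.1740) = 2.0000 + 0.39270 + 0.030781 = 2.4235.
F = −kT ln Z = −20.939 × ln(2.4235) = −20.939 × 0.88521 = -18.5 meV.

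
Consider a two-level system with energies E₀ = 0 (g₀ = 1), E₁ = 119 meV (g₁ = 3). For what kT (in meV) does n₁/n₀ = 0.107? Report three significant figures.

35.7 meV

n₁/n₀ = (g₁/g₀) exp[−(E₁−E₀)/kT] = 0.107.
⇒ (E₁−E₀)/kT = ln((3/1)/0.107) = ln(28.037) = 3.3335.
kT = 119 meV / 3.3335 = 35.7 meV.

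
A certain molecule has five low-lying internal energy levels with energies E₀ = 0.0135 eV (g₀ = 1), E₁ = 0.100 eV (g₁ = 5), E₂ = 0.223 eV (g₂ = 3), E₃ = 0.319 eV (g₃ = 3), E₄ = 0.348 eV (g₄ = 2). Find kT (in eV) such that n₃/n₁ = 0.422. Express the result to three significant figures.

0.622 eV

n₃/n₁ = (g₃/g₁) exp[−(E₃−E₁)/kT] = 0.422.
⇒ (E₃−E₁)/kT = ln((3/5)/0.422) = ln(1.4218) = 0.35192.
kT = 0.219 eV / 0.35192 = 0.622 eV.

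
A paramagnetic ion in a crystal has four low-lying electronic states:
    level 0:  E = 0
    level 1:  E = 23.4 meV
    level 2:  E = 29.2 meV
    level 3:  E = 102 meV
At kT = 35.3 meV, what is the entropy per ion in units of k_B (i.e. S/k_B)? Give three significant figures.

1.13

Eᵢ/kT = 0, 0.66289, 0.82720, 2.8895.
Z = Σ e^(−Eᵢ/kT) = e^(−0) + e^(−0.66289) + e^(−0.82720) + e^(−2.8895) = 1.0000 + 0.51536 + 0.43727 + 0.055604 = 2.0082.
⟨E⟩ = Σ EᵢPᵢ = 15.187 meV.
S/k_B = ln Z + ⟨E⟩/kT = ln(2.0082) + 15.187/35.3 = 0.69724 + 0.43023 = 1.13.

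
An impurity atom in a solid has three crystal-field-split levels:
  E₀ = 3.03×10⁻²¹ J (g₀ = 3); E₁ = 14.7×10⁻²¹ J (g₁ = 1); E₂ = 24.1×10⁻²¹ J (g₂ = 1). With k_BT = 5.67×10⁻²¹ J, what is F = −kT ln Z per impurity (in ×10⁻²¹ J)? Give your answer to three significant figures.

-3.48 ×10⁻²¹ J

Eᵢ/kT = 0.53439, 2.5926, 4.2504.
Z = Σ gᵢe^(−Eᵢ/kT) = 3·e^(−0.53439) + 1·e^(−2.5926) + 1·e^(−4.2504) = 1.7581 + 0.074825 + 0.014259 = 1.8472.
F = −kT ln Z = −5.67 × ln(1.8472) = −5.67 × 0.61367 = -3.48 ×10⁻²¹ J.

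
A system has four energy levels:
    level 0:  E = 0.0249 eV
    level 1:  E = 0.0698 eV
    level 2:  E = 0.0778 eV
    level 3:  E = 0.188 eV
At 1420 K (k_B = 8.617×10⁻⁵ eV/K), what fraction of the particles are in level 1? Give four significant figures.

k_BT = 8.617×10⁻⁵ × 1420 K = 0.122361 eV.
Eᵢ/kT = 0.203496, 0.570443, 0.635824, 1.53644.
Z = Σ e^(−Eᵢ/kT) = e^(−0.203496) + e^(−0.570443) + e^(−0.635824) + e^(−1.53644) = 0.815873 + 0.565275 + 0.529499 + 0.215146 = 2.12579.
P₁ = e^(−E₁/kT) / Z = 0.565275/2.12579 = 0.2659.

0.2659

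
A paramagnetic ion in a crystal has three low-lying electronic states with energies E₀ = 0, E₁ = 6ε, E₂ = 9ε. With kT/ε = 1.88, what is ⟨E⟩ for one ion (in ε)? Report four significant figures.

0.3065 ε

Eᵢ/kT = 0, 3.19149, 4.78723.
Z = Σ e^(−Eᵢ/kT) = e^(−0) + e^(−3.19149) + e^(−4.78723) = 1.00000 + 0.0411106 + 0.00833551 = 1.04945.
⟨E⟩ = Σ Eᵢ e^(−Eᵢ/kT) / Z = (0·1.00000 + 6·0.0411106 + 9·0.00833551) / 1.04945 = 0.3065 ε.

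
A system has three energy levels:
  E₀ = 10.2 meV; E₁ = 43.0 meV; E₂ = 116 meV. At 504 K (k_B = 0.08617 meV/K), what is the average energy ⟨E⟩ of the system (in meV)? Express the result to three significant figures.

26.0 meV

k_BT = 0.08617 × 504 K = 43.430 meV.
Eᵢ/kT = 0.23486, 0.99010, 2.6710.
Z = Σ e^(−Eᵢ/kT) = e^(−0.23486) + e^(−0.99010) + e^(−2.6710) = 0.79068 + 0.37154 + 0.069183 = 1.2314.
⟨E⟩ = Σ Eᵢ e^(−Eᵢ/kT) / Z = (10.2·0.79068 + 43.0·0.37154 + 116·0.069183) / 1.2314 = 26.0 meV.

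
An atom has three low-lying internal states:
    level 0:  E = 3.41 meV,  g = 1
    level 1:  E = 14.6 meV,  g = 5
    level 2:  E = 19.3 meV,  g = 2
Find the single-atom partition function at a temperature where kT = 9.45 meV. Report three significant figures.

Eᵢ/kT = 0.36085, 1.5450, 2.0423.
Z = Σ gᵢe^(−Eᵢ/kT) = 1·e^(−0.36085) + 5·e^(−1.5450) + 2·e^(−2.0423) = 0.69708 + 1.0666 + 0.25946 = 2.0231.

Z = 2.02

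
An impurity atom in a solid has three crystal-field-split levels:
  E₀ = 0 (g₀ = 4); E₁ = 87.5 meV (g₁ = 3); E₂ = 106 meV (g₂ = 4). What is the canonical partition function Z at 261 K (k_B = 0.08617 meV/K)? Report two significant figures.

k_BT = 0.08617 × 261 K = 22.49 meV.
Eᵢ/kT = 0, 3.891, 4.713.
Z = Σ gᵢe^(−Eᵢ/kT) = 4·e^(−0) + 3·e^(−3.891) + 4·e^(−4.713) = 4.000 + 0.06127 + 0.03591 = 4.097.

Z = 4.1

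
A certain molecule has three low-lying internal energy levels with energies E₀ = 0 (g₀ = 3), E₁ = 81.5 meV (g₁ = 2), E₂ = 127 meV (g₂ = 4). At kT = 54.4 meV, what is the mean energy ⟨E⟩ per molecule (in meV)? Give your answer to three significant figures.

Eᵢ/kT = 0, 1.4982, 2.3346.
Z = Σ gᵢe^(−Eᵢ/kT) = 3·e^(−0) + 2·e^(−1.4982) + 4·e^(−2.3346) = 3.0000 + 0.44706 + 0.38740 = 3.8345.
⟨E⟩ = Σ Eᵢ gᵢe^(−Eᵢ/kT) / Z = (0·3.0000 + 81.5·0.44706 + 127·0.38740) / 3.8345 = 22.3 meV.

22.3 meV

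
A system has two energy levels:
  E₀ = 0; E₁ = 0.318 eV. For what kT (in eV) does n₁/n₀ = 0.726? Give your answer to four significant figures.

n₁/n₀ = exp[−(E₁−E₀)/kT] = 0.726.
⇒ (E₁−E₀)/kT = ln(1/0.726) = ln(1.37741) = 0.320205.
kT = 0.318 eV / 0.320205 = 0.9931 eV.

0.9931 eV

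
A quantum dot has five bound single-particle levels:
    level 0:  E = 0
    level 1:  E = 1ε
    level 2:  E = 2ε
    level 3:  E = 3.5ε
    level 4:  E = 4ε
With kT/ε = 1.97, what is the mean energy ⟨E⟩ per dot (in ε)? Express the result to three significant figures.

Eᵢ/kT = 0, 0.50761, 1.0152, 1.7766, 2.0305.
Z = Σ e^(−Eᵢ/kT) = e^(−0) + e^(−0.50761) + e^(−1.0152) + e^(−1.7766) + e^(−2.0305) = 1.0000 + 0.60193 + 0.36233 + 0.16921 + 0.13127 = 2.2647.
⟨E⟩ = Σ Eᵢ e^(−Eᵢ/kT) / Z = (0·1.0000 + 1·0.60193 + 2·0.36233 + 3.5·0.16921 + 4·0.13127) / 2.2647 = 1.08 ε.

1.08 ε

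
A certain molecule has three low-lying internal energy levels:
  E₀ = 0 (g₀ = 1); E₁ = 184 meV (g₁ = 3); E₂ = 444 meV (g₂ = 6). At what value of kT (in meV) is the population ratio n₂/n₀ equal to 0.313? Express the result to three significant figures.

n₂/n₀ = (g₂/g₀) exp[−(E₂−E₀)/kT] = 0.313.
⇒ (E₂−E₀)/kT = ln((6/1)/0.313) = ln(19.169) = 2.9533.
kT = 444 meV / 2.9533 = 150 meV.

150 meV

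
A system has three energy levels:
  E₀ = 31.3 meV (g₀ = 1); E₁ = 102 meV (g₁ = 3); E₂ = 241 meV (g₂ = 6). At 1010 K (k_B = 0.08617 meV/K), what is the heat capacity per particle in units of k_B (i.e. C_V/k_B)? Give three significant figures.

0.709

k_BT = 0.08617 × 1010 K = 87.032 meV.
Eᵢ/kT = 0.35964, 1.1720, 2.7691.
Z = Σ gᵢe^(−Eᵢ/kT) = 1·e^(−0.35964) + 3·e^(−1.1720) + 6·e^(−2.7691) = 0.69793 + 0.92924 + 0.37631 = 2.0035.
⟨E⟩ = 103.48 meV, ⟨E²⟩ = 16076 meV².
C_V/k_B = (⟨E²⟩ − ⟨E⟩²)/(kT)² = (16076 − 10708)/7574.6 = 0.709.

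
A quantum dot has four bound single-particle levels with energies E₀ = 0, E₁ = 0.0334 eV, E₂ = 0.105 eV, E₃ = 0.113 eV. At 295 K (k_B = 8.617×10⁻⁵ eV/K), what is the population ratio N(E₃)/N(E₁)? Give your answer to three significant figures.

0.0437

k_BT = 8.617×10⁻⁵ × 295 K = 0.025420 eV.
n₃/n₁ = exp[−(E₃−E₁)/kT] = exp(−(0.0796 eV)/(0.025420 eV)) = exp(-3.1314) = 0.0437.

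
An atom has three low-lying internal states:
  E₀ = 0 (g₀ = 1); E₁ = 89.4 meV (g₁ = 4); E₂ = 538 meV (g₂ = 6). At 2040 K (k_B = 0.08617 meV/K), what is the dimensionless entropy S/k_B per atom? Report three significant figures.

1.87

k_BT = 0.08617 × 2040 K = 175.79 meV.
Eᵢ/kT = 0, 0.50856, 3.0605.
Z = Σ gᵢe^(−Eᵢ/kT) = 1·e^(−0) + 4·e^(−0.50856) + 6·e^(−3.0605) = 1.0000 + 2.4054 + 0.28119 = 3.6866.
⟨E⟩ = Σ EᵢPᵢ = 99.366 meV.
S/k_B = ln Z + ⟨E⟩/kT = ln(3.6866) + 99.366/175.79 = 1.3047 + 0.56525 = 1.87.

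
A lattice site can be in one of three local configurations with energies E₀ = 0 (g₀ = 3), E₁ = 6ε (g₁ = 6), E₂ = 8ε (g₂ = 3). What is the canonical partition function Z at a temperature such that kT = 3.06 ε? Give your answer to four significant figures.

Eᵢ/kT = 0, 1.96078, 2.61438.
Z = Σ gᵢe^(−Eᵢ/kT) = 3·e^(−0) + 6·e^(−1.96078) + 3·e^(−2.61438) = 3.00000 + 0.844492 + 0.219640 = 4.06413.

Z = 4.064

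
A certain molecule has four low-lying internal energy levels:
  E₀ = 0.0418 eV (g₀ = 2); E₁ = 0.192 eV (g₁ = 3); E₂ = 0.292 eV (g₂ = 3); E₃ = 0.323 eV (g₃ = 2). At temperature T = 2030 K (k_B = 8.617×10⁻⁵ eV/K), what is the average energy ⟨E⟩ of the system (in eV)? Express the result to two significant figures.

k_BT = 8.617×10⁻⁵ × 2030 K = 0.1749 eV.
Eᵢ/kT = 0.2390, 1.098, 1.670, 1.847.
Z = Σ gᵢe^(−Eᵢ/kT) = 2·e^(−0.2390) + 3·e^(−1.098) + 3·e^(−1.670) + 2·e^(−1.847) = 1.575 + 1.001 + 0.5647 + 0.3154 = 3.456.
⟨E⟩ = Σ Eᵢ gᵢe^(−Eᵢ/kT) / Z = (0.0418·1.575 + 0.192·1.001 + 0.292·0.5647 + 0.323·0.3154) / 3.456 = 0.15 eV.

0.15 eV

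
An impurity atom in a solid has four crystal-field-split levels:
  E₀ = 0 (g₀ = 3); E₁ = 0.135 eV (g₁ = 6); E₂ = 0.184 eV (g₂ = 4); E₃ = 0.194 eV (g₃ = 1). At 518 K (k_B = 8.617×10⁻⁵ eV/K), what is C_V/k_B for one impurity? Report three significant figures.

k_BT = 8.617×10⁻⁵ × 518 K = 0.044636 eV.
Eᵢ/kT = 0, 3.0245, 4.1222, 4.3463.
Z = Σ gᵢe^(−Eᵢ/kT) = 3·e^(−0) + 6·e^(−3.0245) + 4·e^(−4.1222) + 1·e^(−4.3463) = 3.0000 + 0.29149 + 0.064835 + 0.012955 = 3.3693.
⟨E⟩ = 0.015966 eV, ⟨E²⟩ = 0.0023729 eV².
C_V/k_B = (⟨E²⟩ − ⟨E⟩²)/(kT)² = (0.0023729 − 0.00025491)/0.0019924 = 1.06.

1.06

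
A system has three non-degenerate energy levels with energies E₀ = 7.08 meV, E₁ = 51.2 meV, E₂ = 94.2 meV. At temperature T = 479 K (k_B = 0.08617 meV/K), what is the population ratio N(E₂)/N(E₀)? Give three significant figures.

0.121

k_BT = 0.08617 × 479 K = 41.275 meV.
n₂/n₀ = exp[−(E₂−E₀)/kT] = exp(−(87.12 meV)/(41.275 meV)) = exp(-2.1107) = 0.121.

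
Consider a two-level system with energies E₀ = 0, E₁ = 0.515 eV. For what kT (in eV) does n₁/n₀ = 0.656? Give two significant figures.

1.2 eV

n₁/n₀ = exp[−(E₁−E₀)/kT] = 0.656.
⇒ (E₁−E₀)/kT = ln(1/0.656) = ln(1.524) = 0.4213.
kT = 0.515 eV / 0.4213 = 1.2 eV.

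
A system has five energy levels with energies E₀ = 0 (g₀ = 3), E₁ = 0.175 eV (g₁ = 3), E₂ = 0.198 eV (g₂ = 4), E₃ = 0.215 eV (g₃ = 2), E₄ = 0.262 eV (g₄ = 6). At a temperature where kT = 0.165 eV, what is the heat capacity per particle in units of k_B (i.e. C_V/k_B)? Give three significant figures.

0.436

Eᵢ/kT = 0, 1.0606, 1.2000, 1.3030, 1.5879.
Z = Σ gᵢe^(−Eᵢ/kT) = 3·e^(−0) + 3·e^(−1.0606) + 4·e^(−1.2000) + 2·e^(−1.3030) + 6·e^(−1.5879) = 3.0000 + 1.0387 + 1.2048 + 0.54343 + 1.2261 = 7.0130.
⟨E⟩ = 0.12240 eV, ⟨E²⟩ = 0.026854 eV².
C_V/k_B = (⟨E²⟩ − ⟨E⟩²)/(kT)² = (0.026854 − 0.014982)/0.027225 = 0.436.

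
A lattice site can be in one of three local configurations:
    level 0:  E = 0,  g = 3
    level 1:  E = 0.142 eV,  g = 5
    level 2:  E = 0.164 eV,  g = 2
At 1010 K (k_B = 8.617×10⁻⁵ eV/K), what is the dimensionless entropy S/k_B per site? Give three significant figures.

k_BT = 8.617×10⁻⁵ × 1010 K = 0.087032 eV.
Eᵢ/kT = 0, 1.6316, 1.8844.
Z = Σ gᵢe^(−Eᵢ/kT) = 3·e^(−0) + 5·e^(−1.6316) + 2·e^(−1.8844) = 3.0000 + 0.97808 + 0.30384 = 4.2819.
⟨E⟩ = Σ EᵢPᵢ = 0.044073 eV.
S/k_B = ln Z + ⟨E⟩/kT = ln(4.2819) + 0.044073/0.087032 = 1.4544 + 0.50640 = 1.96.

1.96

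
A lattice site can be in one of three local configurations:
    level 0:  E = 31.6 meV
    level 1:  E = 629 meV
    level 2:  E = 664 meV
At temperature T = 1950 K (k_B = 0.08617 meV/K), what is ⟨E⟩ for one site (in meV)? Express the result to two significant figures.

k_BT = 0.08617 × 1950 K = 168.0 meV.
Eᵢ/kT = 0.1881, 3.744, 3.952.
Z = Σ e^(−Eᵢ/kT) = e^(−0.1881) + e^(−3.744) + e^(−3.952) = 0.8285 + 0.02366 + 0.01922 = 0.8714.
⟨E⟩ = Σ Eᵢ e^(−Eᵢ/kT) / Z = (31.6·0.8285 + 629·0.02366 + 664·0.01922) / 0.8714 = 62 meV.

62 meV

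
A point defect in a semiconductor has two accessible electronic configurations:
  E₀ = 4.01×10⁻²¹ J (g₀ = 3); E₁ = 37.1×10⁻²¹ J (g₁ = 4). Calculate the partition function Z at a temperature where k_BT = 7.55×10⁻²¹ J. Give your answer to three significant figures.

Eᵢ/kT = 0.53113, 4.9139.
Z = Σ gᵢe^(−Eᵢ/kT) = 3·e^(−0.53113) + 4·e^(−4.9139) = 1.7638 + 0.029375 = 1.7932.

Z = 1.79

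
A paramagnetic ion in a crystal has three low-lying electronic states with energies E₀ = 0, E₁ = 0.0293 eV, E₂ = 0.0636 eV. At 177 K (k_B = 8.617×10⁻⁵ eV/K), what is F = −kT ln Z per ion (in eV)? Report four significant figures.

-0.002289 eV

k_BT = 8.617×10⁻⁵ × 177 K = 0.0152521 eV.
Eᵢ/kT = 0, 1.92105, 4.16992.
Z = Σ e^(−Eᵢ/kT) = e^(−0) + e^(−1.92105) + e^(−4.16992) = 1.00000 + 0.146453 + 0.0154535 = 1.16191.
F = −kT ln Z = −0.0152521 × ln(1.16191) = −0.0152521 × 0.150065 = -0.002289 eV.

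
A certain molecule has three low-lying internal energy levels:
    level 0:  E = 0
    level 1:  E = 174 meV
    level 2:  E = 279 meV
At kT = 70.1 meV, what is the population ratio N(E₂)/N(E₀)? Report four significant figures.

0.01869

n₂/n₀ = exp[−(E₂−E₀)/kT] = exp(−(279 meV)/(70.1 meV)) = exp(-3.98003) = 0.01869.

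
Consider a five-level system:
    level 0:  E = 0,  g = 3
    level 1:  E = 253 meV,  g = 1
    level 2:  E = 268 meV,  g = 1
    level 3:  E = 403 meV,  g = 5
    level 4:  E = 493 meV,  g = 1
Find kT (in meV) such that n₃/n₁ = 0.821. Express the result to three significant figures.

n₃/n₁ = (g₃/g₁) exp[−(E₃−E₁)/kT] = 0.821.
⇒ (E₃−E₁)/kT = ln((5/1)/0.821) = ln(6.0901) = 1.8067.
kT = 150 meV / 1.8067 = 83.0 meV.

83.0 meV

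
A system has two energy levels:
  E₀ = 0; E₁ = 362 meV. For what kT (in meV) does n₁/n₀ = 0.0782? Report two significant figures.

140 meV

n₁/n₀ = exp[−(E₁−E₀)/kT] = 0.0782.
⇒ (E₁−E₀)/kT = ln(1/0.0782) = ln(12.79) = 2.549.
kT = 362 meV / 2.549 = 140 meV.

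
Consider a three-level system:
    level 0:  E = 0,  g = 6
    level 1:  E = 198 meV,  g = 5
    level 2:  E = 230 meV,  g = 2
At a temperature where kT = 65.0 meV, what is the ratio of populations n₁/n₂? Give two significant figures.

n₁/n₂ = (g₁/g₂) exp[−(E₁−E₂)/kT] = (5/2) × exp(−(-32 meV)/(65.0 meV)) = (5/2) × exp(0.4923) = 4.1.

4.1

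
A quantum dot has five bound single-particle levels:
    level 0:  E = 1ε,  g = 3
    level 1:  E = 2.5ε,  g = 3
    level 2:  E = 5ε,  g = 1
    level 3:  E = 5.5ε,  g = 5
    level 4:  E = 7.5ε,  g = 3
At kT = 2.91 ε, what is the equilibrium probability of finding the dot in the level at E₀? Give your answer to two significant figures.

0.47

Eᵢ/kT = 0.3436, 0.8591, 1.718, 1.890, 2.577.
Z = Σ gᵢe^(−Eᵢ/kT) = 3·e^(−0.3436) + 3·e^(−0.8591) + 1·e^(−1.718) + 5·e^(−1.890) + 3·e^(−2.577) = 2.128 + 1.271 + 0.1794 + 0.7554 + 0.2280 = 4.562.
P₀ = g₀ e^(−E₀/kT) / Z = 2.128/4.562 = 0.47.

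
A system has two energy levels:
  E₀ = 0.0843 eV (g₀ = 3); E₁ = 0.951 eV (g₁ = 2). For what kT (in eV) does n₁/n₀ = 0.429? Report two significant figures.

2.0 eV

n₁/n₀ = (g₁/g₀) exp[−(E₁−E₀)/kT] = 0.429.
⇒ (E₁−E₀)/kT = ln((2/3)/0.429) = ln(1.554) = 0.4408.
kT = 0.8667 eV / 0.4408 = 2.0 eV.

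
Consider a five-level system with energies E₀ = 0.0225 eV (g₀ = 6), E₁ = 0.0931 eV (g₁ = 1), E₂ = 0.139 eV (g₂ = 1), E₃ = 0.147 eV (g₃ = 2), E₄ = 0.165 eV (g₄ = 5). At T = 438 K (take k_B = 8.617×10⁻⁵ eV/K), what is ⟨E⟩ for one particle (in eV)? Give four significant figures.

0.02903 eV

k_BT = 8.617×10⁻⁵ × 438 K = 0.0377425 eV.
Eᵢ/kT = 0.596145, 2.46672, 3.68285, 3.89481, 4.37173.
Z = Σ gᵢe^(−Eᵢ/kT) = 6·e^(−0.596145) + 1·e^(−2.46672) + 1·e^(−3.68285) + 2·e^(−3.89481) + 5·e^(−4.37173) = 3.30559 + 0.0848628 + 0.0251512 + 0.0406945 + 0.0631469 = 3.51945.
⟨E⟩ = Σ Eᵢ gᵢe^(−Eᵢ/kT) / Z = (0.0225·3.30559 + 0.0931·0.0848628 + 0.139·0.0251512 + 0.147·0.0406945 + 0.165·0.0631469) / 3.51945 = 0.02903 eV.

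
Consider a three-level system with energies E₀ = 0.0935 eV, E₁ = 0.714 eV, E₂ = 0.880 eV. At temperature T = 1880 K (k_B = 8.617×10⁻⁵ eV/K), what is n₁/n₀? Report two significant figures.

0.022

k_BT = 8.617×10⁻⁵ × 1880 K = 0.1620 eV.
n₁/n₀ = exp[−(E₁−E₀)/kT] = exp(−(0.6205 eV)/(0.1620 eV)) = exp(-3.830) = 0.022.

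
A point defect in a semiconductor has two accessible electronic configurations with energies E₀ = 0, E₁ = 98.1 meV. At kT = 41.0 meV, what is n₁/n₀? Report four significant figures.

n₁/n₀ = exp[−(E₁−E₀)/kT] = exp(−(98.1 meV)/(41.0 meV)) = exp(-2.39268) = 0.09138.

0.09138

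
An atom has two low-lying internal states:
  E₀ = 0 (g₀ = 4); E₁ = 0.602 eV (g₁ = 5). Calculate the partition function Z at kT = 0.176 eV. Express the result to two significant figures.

Eᵢ/kT = 0, 3.420.
Z = Σ gᵢe^(−Eᵢ/kT) = 4·e^(−0) + 5·e^(−3.420) = 4.000 + 0.1636 = 4.164.

Z = 4.2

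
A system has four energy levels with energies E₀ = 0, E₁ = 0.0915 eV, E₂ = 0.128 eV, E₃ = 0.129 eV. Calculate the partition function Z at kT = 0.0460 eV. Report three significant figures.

Eᵢ/kT = 0, 1.9891, 2.7826, 2.8043.
Z = Σ e^(−Eᵢ/kT) = e^(−0) + e^(−1.9891) + e^(−2.7826) + e^(−2.8043) = 1.0000 + 0.13682 + 0.061877 + 0.060549 = 1.2592.

Z = 1.26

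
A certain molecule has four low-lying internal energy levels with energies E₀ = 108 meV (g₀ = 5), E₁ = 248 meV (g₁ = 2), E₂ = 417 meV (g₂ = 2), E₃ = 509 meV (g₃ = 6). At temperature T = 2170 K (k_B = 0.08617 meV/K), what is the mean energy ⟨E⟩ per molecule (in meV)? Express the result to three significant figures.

k_BT = 0.08617 × 2170 K = 186.99 meV.
Eᵢ/kT = 0.57757, 1.3263, 2.2301, 2.7221.
Z = Σ gᵢe^(−Eᵢ/kT) = 5·e^(−0.57757) + 2·e^(−1.3263) + 2·e^(−2.2301) + 6·e^(−2.7221) = 2.8063 + 0.53092 + 0.21504 + 0.39442 = 3.9467.
⟨E⟩ = Σ Eᵢ gᵢe^(−Eᵢ/kT) / Z = (108·2.8063 + 248·0.53092 + 417·0.21504 + 509·0.39442) / 3.9467 = 184 meV.

184 meV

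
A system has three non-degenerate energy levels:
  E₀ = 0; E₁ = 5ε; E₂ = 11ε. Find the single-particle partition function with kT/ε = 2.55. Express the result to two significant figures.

Eᵢ/kT = 0, 1.961, 4.314.
Z = Σ e^(−Eᵢ/kT) = e^(−0) + e^(−1.961) + e^(−4.314) = 1.000 + 0.1407 + 0.01338 = 1.154.

Z = 1.2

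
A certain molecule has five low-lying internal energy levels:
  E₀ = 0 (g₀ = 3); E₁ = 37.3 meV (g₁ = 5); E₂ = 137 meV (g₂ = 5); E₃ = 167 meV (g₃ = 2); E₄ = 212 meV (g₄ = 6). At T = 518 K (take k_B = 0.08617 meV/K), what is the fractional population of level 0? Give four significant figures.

k_BT = 0.08617 × 518 K = 44.6361 meV.
Eᵢ/kT = 0, 0.835646, 3.06926, 3.74137, 4.74952.
Z = Σ gᵢe^(−Eᵢ/kT) = 3·e^(−0) + 5·e^(−0.835646) + 5·e^(−3.06926) + 2·e^(−3.74137) + 6·e^(−4.74952) = 3.00000 + 2.16797 + 0.232278 + 0.0474432 + 0.0519351 = 5.49963.
P₀ = g₀ e^(−E₀/kT) / Z = 3.00000/5.49963 = 0.5455.

0.5455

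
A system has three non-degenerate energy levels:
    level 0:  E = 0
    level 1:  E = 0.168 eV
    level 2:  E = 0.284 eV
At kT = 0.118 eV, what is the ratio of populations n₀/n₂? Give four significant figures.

11.10

n₀/n₂ = exp[−(E₀−E₂)/kT] = exp(−(-0.284 eV)/(0.118 eV)) = exp(2.40678) = 11.10.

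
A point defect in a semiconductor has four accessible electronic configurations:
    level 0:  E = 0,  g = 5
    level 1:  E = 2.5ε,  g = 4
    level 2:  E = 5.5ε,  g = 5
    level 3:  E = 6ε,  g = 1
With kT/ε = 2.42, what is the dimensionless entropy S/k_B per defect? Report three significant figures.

Eᵢ/kT = 0, 1.0331, 2.2727, 2.4793.
Z = Σ gᵢe^(−Eᵢ/kT) = 5·e^(−0) + 4·e^(−1.0331) + 5·e^(−2.2727) + 1·e^(−2.4793) = 5.0000 + 1.4236 + 0.51517 + 0.083802 = 7.0226.
⟨E⟩ = Σ EᵢPᵢ = 0.98187 ε.
S/k_B = ln Z + ⟨E⟩/kT = ln(7.0226) + 0.98187/2.42 = 1.9491 + 0.40573 = 2.35.

2.35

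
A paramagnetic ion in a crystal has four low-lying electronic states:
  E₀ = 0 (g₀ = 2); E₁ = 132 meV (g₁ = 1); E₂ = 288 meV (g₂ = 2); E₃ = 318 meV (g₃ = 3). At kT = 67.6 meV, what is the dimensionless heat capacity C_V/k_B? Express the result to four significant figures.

Eᵢ/kT = 0, 1.95266, 4.26036, 4.70414.
Z = Σ gᵢe^(−Eᵢ/kT) = 2·e^(−0) + 1·e^(−1.95266) + 2·e^(−4.26036) + 3·e^(−4.70414) = 2.00000 + 0.141896 + 0.0282344 + 0.0271731 = 2.19730.
⟨E⟩ = 16.1575 meV, ⟨E²⟩ = 3441.55 meV².
C_V/k_B = (⟨E²⟩ − ⟨E⟩²)/(kT)² = (3441.55 − 261.065)/4569.76 = 0.6960.

0.6960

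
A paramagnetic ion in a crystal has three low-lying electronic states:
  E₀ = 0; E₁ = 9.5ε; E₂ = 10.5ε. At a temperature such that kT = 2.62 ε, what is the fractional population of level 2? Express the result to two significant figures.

0.017

Eᵢ/kT = 0, 3.626, 4.008.
Z = Σ e^(−Eᵢ/kT) = e^(−0) + e^(−3.626) + e^(−4.008) = 1.000 + 0.02662 + 0.01817 = 1.045.
P₂ = e^(−E₂/kT) / Z = 0.01817/1.045 = 0.017.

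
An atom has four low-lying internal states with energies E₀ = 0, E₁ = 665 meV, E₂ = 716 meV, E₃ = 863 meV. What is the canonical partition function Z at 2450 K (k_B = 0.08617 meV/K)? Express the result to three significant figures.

k_BT = 0.08617 × 2450 K = 211.12 meV.
Eᵢ/kT = 0, 3.1499, 3.3914, 4.0877.
Z = Σ e^(−Eᵢ/kT) = e^(−0) + e^(−3.1499) + e^(−3.3914) + e^(−4.0877) = 1.0000 + 0.042856 + 0.033662 + 0.016778 = 1.0933.

Z = 1.09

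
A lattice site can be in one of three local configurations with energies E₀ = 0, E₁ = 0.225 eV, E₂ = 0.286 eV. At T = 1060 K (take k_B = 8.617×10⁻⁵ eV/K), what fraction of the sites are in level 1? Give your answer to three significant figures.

k_BT = 8.617×10⁻⁵ × 1060 K = 0.091340 eV.
Eᵢ/kT = 0, 2.4633, 3.1312.
Z = Σ e^(−Eᵢ/kT) = e^(−0) + e^(−2.4633) + e^(−3.1312) = 1.0000 + 0.085153 + 0.043665 = 1.1288.
P₁ = e^(−E₁/kT) / Z = 0.085153/1.1288 = 0.0754.

0.0754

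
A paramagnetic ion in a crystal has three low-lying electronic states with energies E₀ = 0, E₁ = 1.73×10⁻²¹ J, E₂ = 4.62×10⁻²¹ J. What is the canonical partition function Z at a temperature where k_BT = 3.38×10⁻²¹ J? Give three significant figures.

Z = 1.85

Eᵢ/kT = 0, 0.51183, 1.3669.
Z = Σ e^(−Eᵢ/kT) = e^(−0) + e^(−0.51183) + e^(−1.3669) = 1.0000 + 0.59940 + 0.25490 = 1.8543.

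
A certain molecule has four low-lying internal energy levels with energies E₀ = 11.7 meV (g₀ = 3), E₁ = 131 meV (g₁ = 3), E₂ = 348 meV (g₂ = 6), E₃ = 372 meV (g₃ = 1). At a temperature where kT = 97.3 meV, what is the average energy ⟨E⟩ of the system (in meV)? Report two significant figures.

55 meV

Eᵢ/kT = 0.1202, 1.346, 3.577, 3.823.
Z = Σ gᵢe^(−Eᵢ/kT) = 3·e^(−0.1202) + 3·e^(−1.346) + 6·e^(−3.577) + 1·e^(−3.823) = 2.660 + 0.7808 + 0.1678 + 0.02186 = 3.630.
⟨E⟩ = Σ Eᵢ gᵢe^(−Eᵢ/kT) / Z = (11.7·2.660 + 131·0.7808 + 348·0.1678 + 372·0.02186) / 3.630 = 55 meV.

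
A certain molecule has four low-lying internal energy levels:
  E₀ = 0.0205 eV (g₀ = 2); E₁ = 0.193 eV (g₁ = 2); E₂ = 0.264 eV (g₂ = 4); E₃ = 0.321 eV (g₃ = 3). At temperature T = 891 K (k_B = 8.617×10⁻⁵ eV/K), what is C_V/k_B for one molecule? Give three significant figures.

k_BT = 8.617×10⁻⁵ × 891 K = 0.076777 eV.
Eᵢ/kT = 0.26701, 2.5138, 3.4385, 4.1809.
Z = Σ gᵢe^(−Eᵢ/kT) = 2·e^(−0.26701) + 2·e^(−2.5138) + 4·e^(−3.4385) + 3·e^(−4.1809) = 1.5313 + 0.16192 + 0.12845 + 0.045854 = 1.8675.
⟨E⟩ = 0.059583 eV, ⟨E²⟩ = 0.010898 eV².
C_V/k_B = (⟨E²⟩ − ⟨E⟩²)/(kT)² = (0.010898 − 0.0035501)/0.0058947 = 1.25.

1.25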